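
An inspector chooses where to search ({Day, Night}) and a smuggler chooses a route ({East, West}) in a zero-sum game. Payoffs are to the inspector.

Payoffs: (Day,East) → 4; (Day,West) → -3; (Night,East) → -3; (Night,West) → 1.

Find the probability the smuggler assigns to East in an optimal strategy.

4/11

Row minima: Day → -3, Night → -3; maximin = -3.
Column maxima: East → 4, West → 1; minimax = 1.
-3 ≠ 1, so there is no saddle point; optimal play is mixed.
Let the inspector play Day with probability p. Expected payoff against East: 4p + (-3)(1−p) = 7p − 3; against West: (-3)p + 1(1−p) = −4p + 1.
Setting these equal: 7p − 3 = −4p + 1 ⇒ 11p = 4 ⇒ p = 4/11, and the value is (7)·(4/11) − 3 = -5/11.
For the smuggler: with q = P(East), equating Day's and Night's payoffs gives 7q − 3 = −4q + 1 ⇒ q = 4/11.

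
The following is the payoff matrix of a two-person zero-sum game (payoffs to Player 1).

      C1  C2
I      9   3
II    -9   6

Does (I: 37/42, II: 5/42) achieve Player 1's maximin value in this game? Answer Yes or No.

Against C1 this mix gives (37/42)·9 + (5/42)·(-9) = 48/7.
Against C2 this mix gives (37/42)·3 + (5/42)·6 = 47/14.
Player 2 will play C2, holding Player 1 to 47/14. Shifting weight toward the row that does better against C2 would raise this floor (the equalizing mix achieves 27/7 against both C2 and C1), so the proposed strategy is not optimal.

No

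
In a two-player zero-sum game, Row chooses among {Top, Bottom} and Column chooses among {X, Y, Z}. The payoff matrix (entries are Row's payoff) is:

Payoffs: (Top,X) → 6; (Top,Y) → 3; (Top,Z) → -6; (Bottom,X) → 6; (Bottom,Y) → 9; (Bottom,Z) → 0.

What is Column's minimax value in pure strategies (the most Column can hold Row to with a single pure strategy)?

Column maxima: X → 6, Y → 9, Z → 0.
The smallest of these is 0.

0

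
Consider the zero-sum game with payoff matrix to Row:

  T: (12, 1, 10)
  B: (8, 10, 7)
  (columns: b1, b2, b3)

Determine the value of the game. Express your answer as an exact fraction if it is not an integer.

31/4

Row minima: T → 1, B → 7; maximin = 7.
Column maxima: b1 → 12, b2 → 10, b3 → 10; minimax = 10.
7 ≠ 10, so there is no saddle point; optimal play is mixed.
b1 is strictly dominated by b3 (it gives Row strictly more in every row), so Column never plays it.
On the remaining 2×2 (T, B vs b2, b3):
Let Row play T with probability p. Expected payoff against b2: 1p + 10(1−p) = −9p + 10; against b3: 10p + 7(1−p) = 3p + 7.
Setting these equal: −9p + 10 = 3p + 7 ⇒ −12p = -3 ⇒ p = 1/4, and the value is (-9)·(1/4) + 10 = 31/4.
For Column: with q = P(b2), equating T's and B's payoffs gives −9q + 10 = 3q + 7 ⇒ q = 1/4.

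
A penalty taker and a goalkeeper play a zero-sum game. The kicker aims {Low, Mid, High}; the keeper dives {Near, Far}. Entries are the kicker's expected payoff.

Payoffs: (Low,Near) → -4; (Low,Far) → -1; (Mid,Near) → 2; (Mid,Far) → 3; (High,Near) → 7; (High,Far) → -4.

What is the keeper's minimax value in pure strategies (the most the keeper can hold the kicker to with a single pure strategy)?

Column maxima: Near → 7, Far → 3.
The smallest of these is 3.

3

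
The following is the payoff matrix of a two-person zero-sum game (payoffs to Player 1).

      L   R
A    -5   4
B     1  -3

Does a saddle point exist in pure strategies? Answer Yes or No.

Row minima: A → -5, B → -3; maximin = -3.
Column maxima: L → 1, R → 4; minimax = 1.
-3 ≠ 1, so no pure-strategy equilibrium exists.

No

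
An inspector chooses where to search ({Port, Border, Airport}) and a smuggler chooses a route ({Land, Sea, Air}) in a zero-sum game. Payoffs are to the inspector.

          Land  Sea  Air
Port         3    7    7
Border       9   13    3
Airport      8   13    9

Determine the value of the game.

Row minima: Port → 3, Border → 3, Airport → 8; maximin = 8.
Column maxima: Land → 9, Sea → 13, Air → 9; minimax = 9.
8 ≠ 9, so there is no saddle point; optimal play is mixed.
Port is strictly dominated by Airport, so the inspector never plays it.
Sea is strictly dominated by Land (it gives the inspector strictly more in every row), so the smuggler never plays it.
On the remaining 2×2 (Border, Airport vs Land, Air):
Let the inspector play Border with probability p. Expected payoff against Land: 9p + 8(1−p) = p + 8; against Air: 3p + 9(1−p) = −6p + 9.
Setting these equal: p + 8 = −6p + 9 ⇒ 7p = 1 ⇒ p = 1/7, and the value is (1)·(1/7) + 8 = 57/7.
For the smuggler: with q = P(Land), equating Border's and Airport's payoffs gives 6q + 3 = −q + 9 ⇒ q = 6/7.

57/7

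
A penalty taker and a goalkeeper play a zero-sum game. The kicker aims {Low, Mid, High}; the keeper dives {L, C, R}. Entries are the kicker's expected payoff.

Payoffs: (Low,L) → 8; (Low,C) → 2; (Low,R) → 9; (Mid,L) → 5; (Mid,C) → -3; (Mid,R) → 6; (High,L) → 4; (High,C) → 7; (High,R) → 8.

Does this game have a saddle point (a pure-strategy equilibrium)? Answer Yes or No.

Row minima: Low → 2, Mid → -3, High → 4; maximin = 4.
Column maxima: L → 8, C → 7, R → 9; minimax = 7.
4 ≠ 7, so no pure-strategy equilibrium exists.

No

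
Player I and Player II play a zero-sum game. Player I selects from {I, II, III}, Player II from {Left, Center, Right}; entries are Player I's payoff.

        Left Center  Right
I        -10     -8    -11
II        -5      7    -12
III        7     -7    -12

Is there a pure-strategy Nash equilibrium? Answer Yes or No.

Yes

Row minima: I → -11, II → -12, III → -12; maximin = -11.
Column maxima: Left → 7, Center → 7, Right → -11; minimax = -11.
maximin = minimax = -11, so a saddle point exists.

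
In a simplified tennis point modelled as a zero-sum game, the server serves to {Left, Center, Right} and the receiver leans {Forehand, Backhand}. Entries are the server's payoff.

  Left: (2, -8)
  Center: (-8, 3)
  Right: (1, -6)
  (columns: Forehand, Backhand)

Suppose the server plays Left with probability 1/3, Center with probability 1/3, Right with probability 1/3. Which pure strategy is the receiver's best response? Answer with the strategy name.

If the receiver plays Forehand, the server's expected payoff is (1/3)·2 + (1/3)·(-8) + (1/3)·1 = -5/3.
If the receiver plays Backhand, the server's expected payoff is (1/3)·(-8) + (1/3)·3 + (1/3)·(-6) = -11/3.
The receiver minimizes the server's payoff; the smallest is -11/3, so the best response is Backhand.

Backhand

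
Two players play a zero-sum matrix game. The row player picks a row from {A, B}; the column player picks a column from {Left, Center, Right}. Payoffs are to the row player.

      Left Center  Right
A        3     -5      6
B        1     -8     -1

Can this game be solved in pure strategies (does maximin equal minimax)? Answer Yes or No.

Yes

Row minima: A → -5, B → -8; maximin = -5.
Column maxima: Left → 3, Center → -5, Right → 6; minimax = -5.
maximin = minimax = -5, so a saddle point exists.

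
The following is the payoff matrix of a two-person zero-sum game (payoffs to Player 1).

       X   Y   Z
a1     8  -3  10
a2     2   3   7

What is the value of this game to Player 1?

Row minima: a1 → -3, a2 → 2; maximin = 2.
Column maxima: X → 8, Y → 3, Z → 10; minimax = 3.
2 ≠ 3, so there is no saddle point; optimal play is mixed.
Z is strictly dominated by X (it gives Player 1 strictly more in every row), so Player 2 never plays it.
On the remaining 2×2 (a1, a2 vs X, Y):
Let Player 1 play a1 with probability p. Expected payoff against X: 8p + 2(1−p) = 6p + 2; against Y: (-3)p + 3(1−p) = −6p + 3.
Setting these equal: 6p + 2 = −6p + 3 ⇒ 12p = 1 ⇒ p = 1/12, and the value is (6)·(1/12) + 2 = 5/2.
For Player 2: with q = P(X), equating a1's and a2's payoffs gives 11q − 3 = −q + 3 ⇒ q = 1/2.

5/2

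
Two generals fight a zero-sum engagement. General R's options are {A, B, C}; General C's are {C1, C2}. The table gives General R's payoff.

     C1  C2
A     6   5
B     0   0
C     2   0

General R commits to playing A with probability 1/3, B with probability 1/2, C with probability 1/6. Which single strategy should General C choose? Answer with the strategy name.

If General C plays C1, General R's expected payoff is (1/3)·6 + (1/2)·0 + (1/6)·2 = 7/3.
If General C plays C2, General R's expected payoff is (1/3)·5 + (1/2)·0 + (1/6)·0 = 5/3.
General C minimizes General R's payoff; the smallest is 5/3, so the best response is C2.

C2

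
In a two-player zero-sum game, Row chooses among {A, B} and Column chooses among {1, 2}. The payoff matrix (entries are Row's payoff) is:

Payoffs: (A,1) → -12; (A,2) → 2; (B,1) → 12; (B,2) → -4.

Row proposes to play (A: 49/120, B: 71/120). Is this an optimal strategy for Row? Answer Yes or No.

Against 1 this mix gives (49/120)·(-12) + (71/120)·12 = 11/5.
Against 2 this mix gives (49/120)·2 + (71/120)·(-4) = -31/20.
Column will play 2, holding Row to -31/20. Shifting weight toward the row that does better against 2 would raise this floor (the equalizing mix achieves -4/5 against both 2 and 1), so the proposed strategy is not optimal.

No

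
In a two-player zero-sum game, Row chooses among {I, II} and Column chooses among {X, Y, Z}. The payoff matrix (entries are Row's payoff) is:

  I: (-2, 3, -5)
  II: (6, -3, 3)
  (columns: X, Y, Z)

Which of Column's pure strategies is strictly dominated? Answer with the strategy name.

X

Z holds Row's payoff strictly below X in every row: -5 < -2, 3 < 6.
So X is strictly dominated for Column.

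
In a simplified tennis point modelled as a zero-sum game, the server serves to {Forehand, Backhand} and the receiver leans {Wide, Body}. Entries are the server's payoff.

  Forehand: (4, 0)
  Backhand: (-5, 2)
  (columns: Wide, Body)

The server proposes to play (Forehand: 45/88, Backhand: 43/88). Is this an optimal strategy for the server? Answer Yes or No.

No

Against Wide this mix gives (45/88)·4 + (43/88)·(-5) = -35/88.
Against Body this mix gives (45/88)·0 + (43/88)·2 = 43/44.
The receiver will play Wide, holding the server to -35/88. Shifting weight toward the row that does better against Wide would raise this floor (the equalizing mix achieves 8/11 against both Wide and Body), so the proposed strategy is not optimal.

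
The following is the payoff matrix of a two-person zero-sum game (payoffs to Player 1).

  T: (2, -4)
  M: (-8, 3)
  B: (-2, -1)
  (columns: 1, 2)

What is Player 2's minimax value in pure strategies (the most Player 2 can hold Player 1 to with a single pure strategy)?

Column maxima: 1 → 2, 2 → 3.
The smallest of these is 2.

2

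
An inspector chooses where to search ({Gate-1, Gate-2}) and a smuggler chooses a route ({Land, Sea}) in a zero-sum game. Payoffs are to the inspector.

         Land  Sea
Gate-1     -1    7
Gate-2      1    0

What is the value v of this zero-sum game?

Row minima: Gate-1 → -1, Gate-2 → 0; maximin = 0.
Column maxima: Land → 1, Sea → 7; minimax = 1.
0 ≠ 1, so there is no saddle point; optimal play is mixed.
Let the inspector play Gate-1 with probability p. Expected payoff against Land: (-1)p + 1(1−p) = −2p + 1; against Sea: 7p + 0(1−p) = 7p.
Setting these equal: −2p + 1 = 7p ⇒ −9p = -1 ⇒ p = 1/9, and the value is (-2)·(1/9) + 1 = 7/9.
For the smuggler: with q = P(Land), equating Gate-1's and Gate-2's payoffs gives −8q + 7 = q ⇒ q = 7/9.

7/9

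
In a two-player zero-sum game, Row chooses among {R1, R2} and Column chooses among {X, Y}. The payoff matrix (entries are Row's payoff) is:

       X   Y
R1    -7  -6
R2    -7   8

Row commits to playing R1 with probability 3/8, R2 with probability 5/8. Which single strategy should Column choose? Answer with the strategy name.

If Column plays X, Row's expected payoff is (3/8)·(-7) + (5/8)·(-7) = -7.
If Column plays Y, Row's expected payoff is (3/8)·(-6) + (5/8)·8 = 11/4.
Column minimizes Row's payoff; the smallest is -7, so the best response is X.

X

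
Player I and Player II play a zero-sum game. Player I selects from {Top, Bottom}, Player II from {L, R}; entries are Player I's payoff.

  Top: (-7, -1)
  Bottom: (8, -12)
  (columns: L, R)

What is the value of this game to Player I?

-46/13

Row minima: Top → -7, Bottom → -12; maximin = -7.
Column maxima: L → 8, R → -1; minimax = -1.
-7 ≠ -1, so there is no saddle point; optimal play is mixed.
Let Player I play Top with probability p. Expected payoff against L: (-7)p + 8(1−p) = −15p + 8; against R: (-1)p + (-12)(1−p) = 11p − 12.
Setting these equal: −15p + 8 = 11p − 12 ⇒ −26p = -20 ⇒ p = 10/13, and the value is (-15)·(10/13) + 8 = -46/13.
For Player II: with q = P(L), equating Top's and Bottom's payoffs gives −6q − 1 = 20q − 12 ⇒ q = 11/26.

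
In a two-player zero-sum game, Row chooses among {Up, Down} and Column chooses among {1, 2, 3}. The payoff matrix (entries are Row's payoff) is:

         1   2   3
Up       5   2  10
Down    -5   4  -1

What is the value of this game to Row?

5/2

Row minima: Up → 2, Down → -5; maximin = 2.
Column maxima: 1 → 5, 2 → 4, 3 → 10; minimax = 4.
2 ≠ 4, so there is no saddle point; optimal play is mixed.
3 is strictly dominated by 1 (it gives Row strictly more in every row), so Column never plays it.
On the remaining 2×2 (Up, Down vs 1, 2):
Let Row play Up with probability p. Expected payoff against 1: 5p + (-5)(1−p) = 10p − 5; against 2: 2p + 4(1−p) = −2p + 4.
Setting these equal: 10p − 5 = −2p + 4 ⇒ 12p = 9 ⇒ p = 3/4, and the value is (10)·(3/4) − 5 = 5/2.
For Column: with q = P(1), equating Up's and Down's payoffs gives 3q + 2 = −9q + 4 ⇒ q = 1/6.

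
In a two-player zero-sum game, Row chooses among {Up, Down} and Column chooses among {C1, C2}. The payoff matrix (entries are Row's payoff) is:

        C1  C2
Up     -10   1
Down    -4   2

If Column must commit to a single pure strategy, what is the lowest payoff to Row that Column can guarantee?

-4

Column maxima: C1 → -4, C2 → 2.
The smallest of these is -4.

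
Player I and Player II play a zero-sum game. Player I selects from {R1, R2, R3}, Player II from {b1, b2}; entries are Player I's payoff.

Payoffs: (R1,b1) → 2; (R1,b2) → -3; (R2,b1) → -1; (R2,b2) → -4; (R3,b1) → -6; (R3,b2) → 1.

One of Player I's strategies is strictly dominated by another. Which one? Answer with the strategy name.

R1 gives a strictly higher payoff than R2 against every column: 2 > -1, -3 > -4.
So R2 is strictly dominated and Player I never plays it.

R2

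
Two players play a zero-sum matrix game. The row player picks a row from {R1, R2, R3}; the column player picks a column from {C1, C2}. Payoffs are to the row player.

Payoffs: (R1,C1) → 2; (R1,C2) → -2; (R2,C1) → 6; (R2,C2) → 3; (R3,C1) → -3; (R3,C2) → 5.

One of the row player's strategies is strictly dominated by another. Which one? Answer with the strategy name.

R2 gives a strictly higher payoff than R1 against every column: 6 > 2, 3 > -2.
So R1 is strictly dominated and the row player never plays it.

R1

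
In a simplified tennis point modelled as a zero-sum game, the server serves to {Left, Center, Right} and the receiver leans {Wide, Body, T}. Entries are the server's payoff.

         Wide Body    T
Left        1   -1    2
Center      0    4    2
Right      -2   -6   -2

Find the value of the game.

2/3

Row minima: Left → -1, Center → 0, Right → -6; maximin = 0.
Column maxima: Wide → 1, Body → 4, T → 2; minimax = 1.
0 ≠ 1, so there is no saddle point; optimal play is mixed.
Right is strictly dominated by Left, so the server never plays it.
With Right eliminated, T is strictly dominated by Wide (it gives the server strictly more in every remaining row), so the receiver never plays it.
On the remaining 2×2 (Left, Center vs Wide, Body):
Let the server play Left with probability p. Expected payoff against Wide: 1p + 0(1−p) = p; against Body: (-1)p + 4(1−p) = −5p + 4.
Setting these equal: p = −5p + 4 ⇒ 6p = 4 ⇒ p = 2/3, and the value is (1)·(2/3) = 2/3.
For the receiver: with q = P(Wide), equating Left's and Center's payoffs gives 2q − 1 = −4q + 4 ⇒ q = 5/6.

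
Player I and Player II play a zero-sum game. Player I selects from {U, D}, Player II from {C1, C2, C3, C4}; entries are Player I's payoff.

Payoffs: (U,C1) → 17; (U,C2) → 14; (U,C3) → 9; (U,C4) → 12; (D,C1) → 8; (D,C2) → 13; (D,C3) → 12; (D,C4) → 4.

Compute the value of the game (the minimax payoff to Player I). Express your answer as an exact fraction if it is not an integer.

108/11

Row minima: U → 9, D → 4; maximin = 9.
Column maxima: C1 → 17, C2 → 14, C3 → 12, C4 → 12; minimax = 12.
9 ≠ 12, so there is no saddle point; optimal play is mixed.
C1 is strictly dominated by C4 (it gives Player I strictly more in every row), so Player II never plays it.
C2 is strictly dominated by C3 (it gives Player I strictly more in every row), so Player II never plays it.
On the remaining 2×2 (U, D vs C3, C4):
Let Player I play U with probability p. Expected payoff against C3: 9p + 12(1−p) = −3p + 12; against C4: 12p + 4(1−p) = 8p + 4.
Setting these equal: −3p + 12 = 8p + 4 ⇒ −11p = -8 ⇒ p = 8/11, and the value is (-3)·(8/11) + 12 = 108/11.
For Player II: with q = P(C3), equating U's and D's payoffs gives −3q + 12 = 8q + 4 ⇒ q = 8/11.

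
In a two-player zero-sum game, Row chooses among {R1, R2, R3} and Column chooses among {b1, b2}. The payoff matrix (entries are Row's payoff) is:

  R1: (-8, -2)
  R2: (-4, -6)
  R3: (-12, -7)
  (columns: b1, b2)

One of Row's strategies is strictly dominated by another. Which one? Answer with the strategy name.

R3

R1 gives a strictly higher payoff than R3 against every column: -8 > -12, -2 > -7.
So R3 is strictly dominated and Row never plays it.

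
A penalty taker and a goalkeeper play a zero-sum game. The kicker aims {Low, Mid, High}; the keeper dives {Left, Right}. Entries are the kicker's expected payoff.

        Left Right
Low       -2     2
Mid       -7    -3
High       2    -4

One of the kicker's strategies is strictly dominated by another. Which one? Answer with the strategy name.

Mid

Low gives a strictly higher payoff than Mid against every column: -2 > -7, 2 > -3.
So Mid is strictly dominated and the kicker never plays it.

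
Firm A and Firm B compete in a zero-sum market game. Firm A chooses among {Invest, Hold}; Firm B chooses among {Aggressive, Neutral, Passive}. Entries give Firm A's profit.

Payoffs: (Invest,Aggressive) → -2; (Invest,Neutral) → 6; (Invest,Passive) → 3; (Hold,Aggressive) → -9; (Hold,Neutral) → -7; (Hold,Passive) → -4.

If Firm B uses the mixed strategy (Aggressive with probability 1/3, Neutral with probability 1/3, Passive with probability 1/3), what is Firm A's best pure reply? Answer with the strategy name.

Invest

Expected payoff of Invest: (1/3)·(-2) + (1/3)·6 + (1/3)·3 = 7/3.
Expected payoff of Hold: (1/3)·(-9) + (1/3)·(-7) + (1/3)·(-4) = -20/3.
The largest is 7/3, so Firm A's best response is Invest.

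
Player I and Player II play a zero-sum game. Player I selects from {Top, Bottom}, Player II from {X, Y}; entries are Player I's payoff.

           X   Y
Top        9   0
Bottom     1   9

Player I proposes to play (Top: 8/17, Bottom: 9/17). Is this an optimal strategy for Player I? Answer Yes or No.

Against X this mix gives (8/17)·9 + (9/17)·1 = 81/17.
Against Y this mix gives (8/17)·0 + (9/17)·9 = 81/17.
All of Player II's active replies (X, Y) yield 81/17, and no column does worse for Player I. The mix makes Player II indifferent and guarantees 81/17, so it is optimal.

Yes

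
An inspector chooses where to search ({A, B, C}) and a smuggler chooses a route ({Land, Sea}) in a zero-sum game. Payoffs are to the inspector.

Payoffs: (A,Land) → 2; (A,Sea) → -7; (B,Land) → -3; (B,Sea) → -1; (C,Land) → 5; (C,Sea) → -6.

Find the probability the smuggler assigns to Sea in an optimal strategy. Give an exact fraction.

Row minima: A → -7, B → -3, C → -6; maximin = -3.
Column maxima: Land → 5, Sea → -1; minimax = -1.
-3 ≠ -1, so there is no saddle point; optimal play is mixed.
A is strictly dominated by C, so the inspector never plays it.
On the remaining 2×2 (B, C vs Land, Sea):
Let the inspector play B with probability p. Expected payoff against Land: (-3)p + 5(1−p) = −8p + 5; against Sea: (-1)p + (-6)(1−p) = 5p − 6.
Setting these equal: −8p + 5 = 5p − 6 ⇒ −13p = -11 ⇒ p = 11/13, and the value is (-8)·(11/13) + 5 = -23/13.
For the smuggler: with q = P(Land), equating B's and C's payoffs gives −2q − 1 = 11q − 6 ⇒ q = 5/13.

8/13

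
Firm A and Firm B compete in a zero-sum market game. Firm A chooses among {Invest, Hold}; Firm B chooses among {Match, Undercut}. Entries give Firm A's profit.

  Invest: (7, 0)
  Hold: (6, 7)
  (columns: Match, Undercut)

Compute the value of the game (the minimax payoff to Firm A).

49/8

Row minima: Invest → 0, Hold → 6; maximin = 6.
Column maxima: Match → 7, Undercut → 7; minimax = 7.
6 ≠ 7, so there is no saddle point; optimal play is mixed.
Let Firm A play Invest with probability p. Expected payoff against Match: 7p + 6(1−p) = p + 6; against Undercut: 0p + 7(1−p) = −7p + 7.
Setting these equal: p + 6 = −7p + 7 ⇒ 8p = 1 ⇒ p = 1/8, and the value is (1)·(1/8) + 6 = 49/8.
For Firm B: with q = P(Match), equating Invest's and Hold's payoffs gives 7q = −q + 7 ⇒ q = 7/8.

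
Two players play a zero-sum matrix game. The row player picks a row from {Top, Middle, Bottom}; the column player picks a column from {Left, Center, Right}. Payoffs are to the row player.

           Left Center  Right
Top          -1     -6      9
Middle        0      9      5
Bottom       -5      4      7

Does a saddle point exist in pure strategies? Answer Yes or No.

Row minima: Top → -6, Middle → 0, Bottom → -5; maximin = 0.
Column maxima: Left → 0, Center → 9, Right → 9; minimax = 0.
maximin = minimax = 0, so a saddle point exists.

Yes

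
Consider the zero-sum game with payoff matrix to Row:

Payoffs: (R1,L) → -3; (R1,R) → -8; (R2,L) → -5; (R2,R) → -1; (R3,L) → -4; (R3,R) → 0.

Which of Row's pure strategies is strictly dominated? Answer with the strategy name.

R2

R3 gives a strictly higher payoff than R2 against every column: -4 > -5, 0 > -1.
So R2 is strictly dominated and Row never plays it.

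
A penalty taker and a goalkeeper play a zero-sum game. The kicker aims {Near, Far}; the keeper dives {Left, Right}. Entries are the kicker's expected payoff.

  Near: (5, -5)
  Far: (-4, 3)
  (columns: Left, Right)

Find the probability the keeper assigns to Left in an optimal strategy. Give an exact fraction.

Row minima: Near → -5, Far → -4; maximin = -4.
Column maxima: Left → 5, Right → 3; minimax = 3.
-4 ≠ 3, so there is no saddle point; optimal play is mixed.
Let the kicker play Near with probability p. Expected payoff against Left: 5p + (-4)(1−p) = 9p − 4; against Right: (-5)p + 3(1−p) = −8p + 3.
Setting these equal: 9p − 4 = −8p + 3 ⇒ 17p = 7 ⇒ p = 7/17, and the value is (9)·(7/17) − 4 = -5/17.
For the keeper: with q = P(Left), equating Near's and Far's payoffs gives 10q − 5 = −7q + 3 ⇒ q = 8/17.

8/17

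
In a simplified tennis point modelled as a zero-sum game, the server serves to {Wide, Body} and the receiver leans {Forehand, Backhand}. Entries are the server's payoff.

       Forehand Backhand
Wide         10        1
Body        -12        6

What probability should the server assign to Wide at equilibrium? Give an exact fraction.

Row minima: Wide → 1, Body → -12; maximin = 1.
Column maxima: Forehand → 10, Backhand → 6; minimax = 6.
1 ≠ 6, so there is no saddle point; optimal play is mixed.
Let the server play Wide with probability p. Expected payoff against Forehand: 10p + (-12)(1−p) = 22p − 12; against Backhand: 1p + 6(1−p) = −5p + 6.
Setting these equal: 22p − 12 = −5p + 6 ⇒ 27p = 18 ⇒ p = 2/3, and the value is (22)·(2/3) − 12 = 8/3.
For the receiver: with q = P(Forehand), equating Wide's and Body's payoffs gives 9q + 1 = −18q + 6 ⇒ q = 5/27.

2/3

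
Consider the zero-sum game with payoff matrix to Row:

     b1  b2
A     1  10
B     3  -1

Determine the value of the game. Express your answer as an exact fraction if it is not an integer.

Row minima: A → 1, B → -1; maximin = 1.
Column maxima: b1 → 3, b2 → 10; minimax = 3.
1 ≠ 3, so there is no saddle point; optimal play is mixed.
Let Row play A with probability p. Expected payoff against b1: 1p + 3(1−p) = −2p + 3; against b2: 10p + (-1)(1−p) = 11p − 1.
Setting these equal: −2p + 3 = 11p − 1 ⇒ −13p = -4 ⇒ p = 4/13, and the value is (-2)·(4/13) + 3 = 31/13.
For Column: with q = P(b1), equating A's and B's payoffs gives −9q + 10 = 4q − 1 ⇒ q = 11/13.

31/13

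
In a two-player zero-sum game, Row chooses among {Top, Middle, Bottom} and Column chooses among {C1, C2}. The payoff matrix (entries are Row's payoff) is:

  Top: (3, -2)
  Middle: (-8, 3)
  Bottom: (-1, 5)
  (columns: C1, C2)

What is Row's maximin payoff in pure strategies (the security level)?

-1

Row minima: Top → -2, Middle → -8, Bottom → -1.
The best of these is -1.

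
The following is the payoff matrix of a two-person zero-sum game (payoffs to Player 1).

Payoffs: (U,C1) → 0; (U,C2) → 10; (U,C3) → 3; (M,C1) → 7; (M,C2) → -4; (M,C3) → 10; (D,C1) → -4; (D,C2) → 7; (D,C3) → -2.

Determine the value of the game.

Row minima: U → 0, M → -4, D → -4; maximin = 0.
Column maxima: C1 → 7, C2 → 10, C3 → 10; minimax = 7.
0 ≠ 7, so there is no saddle point; optimal play is mixed.
D is strictly dominated by U, so Player 1 never plays it.
C3 is strictly dominated by C1 (it gives Player 1 strictly more in every row), so Player 2 never plays it.
On the remaining 2×2 (U, M vs C1, C2):
Let Player 1 play U with probability p. Expected payoff against C1: 0p + 7(1−p) = −7p + 7; against C2: 10p + (-4)(1−p) = 14p − 4.
Setting these equal: −7p + 7 = 14p − 4 ⇒ −21p = -11 ⇒ p = 11/21, and the value is (-7)·(11/21) + 7 = 10/3.
For Player 2: with q = P(C1), equating U's and M's payoffs gives −10q + 10 = 11q − 4 ⇒ q = 2/3.

10/3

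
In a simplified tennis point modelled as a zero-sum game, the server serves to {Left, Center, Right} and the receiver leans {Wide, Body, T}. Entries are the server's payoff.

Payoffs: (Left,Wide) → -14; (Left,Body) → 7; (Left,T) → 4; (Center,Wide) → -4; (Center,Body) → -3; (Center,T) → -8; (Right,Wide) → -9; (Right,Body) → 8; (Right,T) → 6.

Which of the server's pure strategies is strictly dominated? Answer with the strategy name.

Left

Right gives a strictly higher payoff than Left against every column: -9 > -14, 8 > 7, 6 > 4.
So Left is strictly dominated and the server never plays it.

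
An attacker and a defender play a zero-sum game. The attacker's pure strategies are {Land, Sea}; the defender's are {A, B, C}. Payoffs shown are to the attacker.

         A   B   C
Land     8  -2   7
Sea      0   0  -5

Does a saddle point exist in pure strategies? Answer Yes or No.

Row minima: Land → -2, Sea → -5; maximin = -2.
Column maxima: A → 8, B → 0, C → 7; minimax = 0.
-2 ≠ 0, so no pure-strategy equilibrium exists.

No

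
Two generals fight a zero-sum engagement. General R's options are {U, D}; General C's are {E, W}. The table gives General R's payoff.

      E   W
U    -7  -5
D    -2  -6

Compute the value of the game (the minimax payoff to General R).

Row minima: U → -7, D → -6; maximin = -6.
Column maxima: E → -2, W → -5; minimax = -5.
-6 ≠ -5, so there is no saddle point; optimal play is mixed.
Let General R play U with probability p. Expected payoff against E: (-7)p + (-2)(1−p) = −5p − 2; against W: (-5)p + (-6)(1−p) = p − 6.
Setting these equal: −5p − 2 = p − 6 ⇒ −6p = -4 ⇒ p = 2/3, and the value is (-5)·(2/3) − 2 = -16/3.
For General C: with q = P(E), equating U's and D's payoffs gives −2q − 5 = 4q − 6 ⇒ q = 1/6.

-16/3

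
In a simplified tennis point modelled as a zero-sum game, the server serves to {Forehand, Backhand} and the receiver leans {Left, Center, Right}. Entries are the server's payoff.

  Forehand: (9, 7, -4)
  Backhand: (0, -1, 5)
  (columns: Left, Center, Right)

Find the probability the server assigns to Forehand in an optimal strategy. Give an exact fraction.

6/17

Row minima: Forehand → -4, Backhand → -1; maximin = -1.
Column maxima: Left → 9, Center → 7, Right → 5; minimax = 5.
-1 ≠ 5, so there is no saddle point; optimal play is mixed.
Left is strictly dominated by Center (it gives the server strictly more in every row), so the receiver never plays it.
On the remaining 2×2 (Forehand, Backhand vs Center, Right):
Let the server play Forehand with probability p. Expected payoff against Center: 7p + (-1)(1−p) = 8p − 1; against Right: (-4)p + 5(1−p) = −9p + 5.
Setting these equal: 8p − 1 = −9p + 5 ⇒ 17p = 6 ⇒ p = 6/17, and the value is (8)·(6/17) − 1 = 31/17.
For the receiver: with q = P(Center), equating Forehand's and Backhand's payoffs gives 11q − 4 = −6q + 5 ⇒ q = 9/17.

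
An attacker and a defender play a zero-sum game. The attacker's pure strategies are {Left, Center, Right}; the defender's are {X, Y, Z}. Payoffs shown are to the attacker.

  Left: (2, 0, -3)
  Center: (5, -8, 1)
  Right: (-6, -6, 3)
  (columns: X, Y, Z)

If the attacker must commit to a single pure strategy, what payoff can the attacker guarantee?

Row minima: Left → -3, Center → -8, Right → -6.
The best of these is -3.

-3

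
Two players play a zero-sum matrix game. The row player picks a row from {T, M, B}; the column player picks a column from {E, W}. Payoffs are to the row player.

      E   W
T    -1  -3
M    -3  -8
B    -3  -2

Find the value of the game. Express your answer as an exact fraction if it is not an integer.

Row minima: T → -3, M → -8, B → -3; maximin = -3.
Column maxima: E → -1, W → -2; minimax = -2.
-3 ≠ -2, so there is no saddle point; optimal play is mixed.
M is strictly dominated by T, so the row player never plays it.
On the remaining 2×2 (T, B vs E, W):
Let the row player play T with probability p. Expected payoff against E: (-1)p + (-3)(1−p) = 2p − 3; against W: (-3)p + (-2)(1−p) = −p − 2.
Setting these equal: 2p − 3 = −p − 2 ⇒ 3p = 1 ⇒ p = 1/3, and the value is (2)·(1/3) − 3 = -7/3.
For the column player: with q = P(E), equating T's and B's payoffs gives 2q − 3 = −q − 2 ⇒ q = 1/3.

-7/3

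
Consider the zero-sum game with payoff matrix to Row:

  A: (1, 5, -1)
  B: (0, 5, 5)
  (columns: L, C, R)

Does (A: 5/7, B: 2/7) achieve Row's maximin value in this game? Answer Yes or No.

Against L this mix gives (5/7)·1 + (2/7)·0 = 5/7.
Against C this mix gives (5/7)·5 + (2/7)·5 = 5.
Against R this mix gives (5/7)·(-1) + (2/7)·5 = 5/7.
All of Column's active replies (L, R) yield 5/7, and no column does worse for Row. The mix makes Column indifferent and guarantees 5/7, so it is optimal.

Yes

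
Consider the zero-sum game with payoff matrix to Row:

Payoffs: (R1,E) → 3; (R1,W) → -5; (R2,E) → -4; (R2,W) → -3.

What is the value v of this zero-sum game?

Row minima: R1 → -5, R2 → -4; maximin = -4.
Column maxima: E → 3, W → -3; minimax = -3.
-4 ≠ -3, so there is no saddle point; optimal play is mixed.
Let Row play R1 with probability p. Expected payoff against E: 3p + (-4)(1−p) = 7p − 4; against W: (-5)p + (-3)(1−p) = −2p − 3.
Setting these equal: 7p − 4 = −2p − 3 ⇒ 9p = 1 ⇒ p = 1/9, and the value is (7)·(1/9) − 4 = -29/9.
For Column: with q = P(E), equating R1's and R2's payoffs gives 8q − 5 = −q − 3 ⇒ q = 2/9.

-29/9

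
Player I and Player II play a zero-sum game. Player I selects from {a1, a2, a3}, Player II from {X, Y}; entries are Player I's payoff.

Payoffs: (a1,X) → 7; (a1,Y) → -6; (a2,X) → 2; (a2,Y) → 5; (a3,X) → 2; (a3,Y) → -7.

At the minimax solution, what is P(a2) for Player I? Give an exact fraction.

13/16

Row minima: a1 → -6, a2 → 2, a3 → -7; maximin = 2.
Column maxima: X → 7, Y → 5; minimax = 5.
2 ≠ 5, so there is no saddle point; optimal play is mixed.
a3 is strictly dominated by a1, so Player I never plays it.
On the remaining 2×2 (a1, a2 vs X, Y):
Let Player I play a1 with probability p. Expected payoff against X: 7p + 2(1−p) = 5p + 2; against Y: (-6)p + 5(1−p) = −11p + 5.
Setting these equal: 5p + 2 = −11p + 5 ⇒ 16p = 3 ⇒ p = 3/16, and the value is (5)·(3/16) + 2 = 47/16.
For Player II: with q = P(X), equating a1's and a2's payoffs gives 13q − 6 = −3q + 5 ⇒ q = 11/16.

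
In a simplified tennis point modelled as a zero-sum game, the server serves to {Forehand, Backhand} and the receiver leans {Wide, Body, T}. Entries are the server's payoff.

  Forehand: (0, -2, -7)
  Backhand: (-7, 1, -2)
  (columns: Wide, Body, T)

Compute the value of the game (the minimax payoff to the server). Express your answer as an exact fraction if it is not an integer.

Row minima: Forehand → -7, Backhand → -7; maximin = -7.
Column maxima: Wide → 0, Body → 1, T → -2; minimax = -2.
-7 ≠ -2, so there is no saddle point; optimal play is mixed.
Body is strictly dominated by T (it gives the server strictly more in every row), so the receiver never plays it.
On the remaining 2×2 (Forehand, Backhand vs Wide, T):
Let the server play Forehand with probability p. Expected payoff against Wide: 0p + (-7)(1−p) = 7p − 7; against T: (-7)p + (-2)(1−p) = −5p − 2.
Setting these equal: 7p − 7 = −5p − 2 ⇒ 12p = 5 ⇒ p = 5/12, and the value is (7)·(5/12) − 7 = -49/12.
For the receiver: with q = P(Wide), equating Forehand's and Backhand's payoffs gives 7q − 7 = −5q − 2 ⇒ q = 5/12.

-49/12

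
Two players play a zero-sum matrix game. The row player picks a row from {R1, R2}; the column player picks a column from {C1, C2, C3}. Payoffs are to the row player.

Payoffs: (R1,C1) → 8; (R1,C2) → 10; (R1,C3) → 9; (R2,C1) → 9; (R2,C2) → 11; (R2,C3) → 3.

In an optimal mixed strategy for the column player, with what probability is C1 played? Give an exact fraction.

6/7

Row minima: R1 → 8, R2 → 3; maximin = 8.
Column maxima: C1 → 9, C2 → 11, C3 → 9; minimax = 9.
8 ≠ 9, so there is no saddle point; optimal play is mixed.
C2 is strictly dominated by C1 (it gives the row player strictly more in every row), so the column player never plays it.
On the remaining 2×2 (R1, R2 vs C1, C3):
Let the row player play R1 with probability p. Expected payoff against C1: 8p + 9(1−p) = −p + 9; against C3: 9p + 3(1−p) = 6p + 3.
Setting these equal: −p + 9 = 6p + 3 ⇒ −7p = -6 ⇒ p = 6/7, and the value is (-1)·(6/7) + 9 = 57/7.
For the column player: with q = P(C1), equating R1's and R2's payoffs gives −q + 9 = 6q + 3 ⇒ q = 6/7.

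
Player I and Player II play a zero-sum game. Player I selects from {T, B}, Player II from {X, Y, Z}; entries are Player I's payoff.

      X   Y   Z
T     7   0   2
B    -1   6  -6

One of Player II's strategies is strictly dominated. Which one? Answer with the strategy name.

X

Z holds Player I's payoff strictly below X in every row: 2 < 7, -6 < -1.
So X is strictly dominated for Player II.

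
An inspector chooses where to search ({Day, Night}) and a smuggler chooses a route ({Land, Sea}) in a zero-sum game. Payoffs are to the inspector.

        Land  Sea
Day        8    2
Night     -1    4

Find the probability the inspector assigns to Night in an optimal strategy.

Row minima: Day → 2, Night → -1; maximin = 2.
Column maxima: Land → 8, Sea → 4; minimax = 4.
2 ≠ 4, so there is no saddle point; optimal play is mixed.
Let the inspector play Day with probability p. Expected payoff against Land: 8p + (-1)(1−p) = 9p − 1; against Sea: 2p + 4(1−p) = −2p + 4.
Setting these equal: 9p − 1 = −2p + 4 ⇒ 11p = 5 ⇒ p = 5/11, and the value is (9)·(5/11) − 1 = 34/11.
For the smuggler: with q = P(Land), equating Day's and Night's payoffs gives 6q + 2 = −5q + 4 ⇒ q = 2/11.

6/11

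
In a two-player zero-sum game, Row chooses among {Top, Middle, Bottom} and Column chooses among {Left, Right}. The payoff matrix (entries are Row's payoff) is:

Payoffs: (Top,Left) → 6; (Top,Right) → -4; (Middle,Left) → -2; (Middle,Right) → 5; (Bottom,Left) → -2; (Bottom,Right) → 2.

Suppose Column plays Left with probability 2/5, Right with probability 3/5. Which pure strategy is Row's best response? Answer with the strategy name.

Middle

Expected payoff of Top: (2/5)·6 + (3/5)·(-4) = 0.
Expected payoff of Middle: (2/5)·(-2) + (3/5)·5 = 11/5.
Expected payoff of Bottom: (2/5)·(-2) + (3/5)·2 = 2/5.
The largest is 11/5, so Row's best response is Middle.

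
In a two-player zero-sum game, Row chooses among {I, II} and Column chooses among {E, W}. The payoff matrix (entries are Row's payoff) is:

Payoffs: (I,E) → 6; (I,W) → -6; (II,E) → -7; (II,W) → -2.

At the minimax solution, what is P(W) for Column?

Row minima: I → -6, II → -7; maximin = -6.
Column maxima: E → 6, W → -2; minimax = -2.
-6 ≠ -2, so there is no saddle point; optimal play is mixed.
Let Row play I with probability p. Expected payoff against E: 6p + (-7)(1−p) = 13p − 7; against W: (-6)p + (-2)(1−p) = −4p − 2.
Setting these equal: 13p − 7 = −4p − 2 ⇒ 17p = 5 ⇒ p = 5/17, and the value is (13)·(5/17) − 7 = -54/17.
For Column: with q = P(E), equating I's and II's payoffs gives 12q − 6 = −5q − 2 ⇒ q = 4/17.

13/17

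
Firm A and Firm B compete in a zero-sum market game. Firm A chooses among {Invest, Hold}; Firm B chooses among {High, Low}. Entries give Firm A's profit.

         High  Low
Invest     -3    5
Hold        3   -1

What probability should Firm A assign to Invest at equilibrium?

Row minima: Invest → -3, Hold → -1; maximin = -1.
Column maxima: High → 3, Low → 5; minimax = 3.
-1 ≠ 3, so there is no saddle point; optimal play is mixed.
Let Firm A play Invest with probability p. Expected payoff against High: (-3)p + 3(1−p) = −6p + 3; against Low: 5p + (-1)(1−p) = 6p − 1.
Setting these equal: −6p + 3 = 6p − 1 ⇒ −12p = -4 ⇒ p = 1/3, and the value is (-6)·(1/3) + 3 = 1.
For Firm B: with q = P(High), equating Invest's and Hold's payoffs gives −8q + 5 = 4q − 1 ⇒ q = 1/2.

1/3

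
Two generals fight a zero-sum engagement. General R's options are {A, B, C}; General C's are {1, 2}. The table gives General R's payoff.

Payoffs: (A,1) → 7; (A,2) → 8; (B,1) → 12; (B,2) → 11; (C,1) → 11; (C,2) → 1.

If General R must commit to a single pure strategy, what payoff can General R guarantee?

Row minima: A → 7, B → 11, C → 1.
The best of these is 11.

11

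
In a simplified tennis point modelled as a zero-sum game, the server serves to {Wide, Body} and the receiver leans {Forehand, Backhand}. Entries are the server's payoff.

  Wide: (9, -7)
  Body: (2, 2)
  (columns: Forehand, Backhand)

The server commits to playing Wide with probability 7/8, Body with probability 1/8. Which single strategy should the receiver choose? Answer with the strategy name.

Backhand

If the receiver plays Forehand, the server's expected payoff is (7/8)·9 + (1/8)·2 = 65/8.
If the receiver plays Backhand, the server's expected payoff is (7/8)·(-7) + (1/8)·2 = -47/8.
The receiver minimizes the server's payoff; the smallest is -47/8, so the best response is Backhand.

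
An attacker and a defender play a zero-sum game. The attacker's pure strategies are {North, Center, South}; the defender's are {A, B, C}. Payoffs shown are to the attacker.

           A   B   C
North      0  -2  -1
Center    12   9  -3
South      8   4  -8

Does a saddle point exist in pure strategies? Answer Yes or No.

Row minima: North → -2, Center → -3, South → -8; maximin = -2.
Column maxima: A → 12, B → 9, C → -1; minimax = -1.
-2 ≠ -1, so no pure-strategy equilibrium exists.

No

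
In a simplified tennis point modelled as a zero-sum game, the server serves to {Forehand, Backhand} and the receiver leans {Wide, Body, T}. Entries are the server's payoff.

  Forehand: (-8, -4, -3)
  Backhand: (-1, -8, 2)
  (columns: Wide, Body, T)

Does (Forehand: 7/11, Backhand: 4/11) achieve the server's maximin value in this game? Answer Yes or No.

Against Wide this mix gives (7/11)·(-8) + (4/11)·(-1) = -60/11.
Against Body this mix gives (7/11)·(-4) + (4/11)·(-8) = -60/11.
Against T this mix gives (7/11)·(-3) + (4/11)·2 = -13/11.
All of the receiver's active replies (Wide, Body) yield -60/11, and no column does worse for the server. The mix makes the receiver indifferent and guarantees -60/11, so it is optimal.

Yes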